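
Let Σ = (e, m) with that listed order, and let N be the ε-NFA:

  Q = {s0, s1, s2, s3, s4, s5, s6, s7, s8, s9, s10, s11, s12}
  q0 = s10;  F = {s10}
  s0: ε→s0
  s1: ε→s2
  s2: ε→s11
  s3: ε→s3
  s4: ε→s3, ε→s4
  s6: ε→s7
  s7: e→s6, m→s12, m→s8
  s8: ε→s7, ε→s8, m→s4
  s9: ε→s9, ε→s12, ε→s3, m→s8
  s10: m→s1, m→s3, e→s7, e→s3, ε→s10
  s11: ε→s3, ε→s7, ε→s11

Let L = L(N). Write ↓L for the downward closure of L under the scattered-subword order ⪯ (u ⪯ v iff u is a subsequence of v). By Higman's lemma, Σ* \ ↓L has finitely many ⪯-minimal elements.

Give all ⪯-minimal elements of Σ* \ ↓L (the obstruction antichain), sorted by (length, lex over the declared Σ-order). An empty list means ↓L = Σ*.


A = [e, m].

|Q|=13, |F|=1, |δ|=25 (16 ε).
min D↑ (2 st, q0=0, F={1}): 0:e→1,m→1 1:e→1,m→1 (ε-aug+det+¬).
'e': run [10, 6] end={s12,s3,s4,s6,s7,s8} ∉↓L; 1/1 del acc.
'm': |S_i|=[10, 9] end={s1,s11,s12,s2,s3,s4,s6,s7,s8} — reject; 1/1 single-dels accept.
2 minimals (antichain).


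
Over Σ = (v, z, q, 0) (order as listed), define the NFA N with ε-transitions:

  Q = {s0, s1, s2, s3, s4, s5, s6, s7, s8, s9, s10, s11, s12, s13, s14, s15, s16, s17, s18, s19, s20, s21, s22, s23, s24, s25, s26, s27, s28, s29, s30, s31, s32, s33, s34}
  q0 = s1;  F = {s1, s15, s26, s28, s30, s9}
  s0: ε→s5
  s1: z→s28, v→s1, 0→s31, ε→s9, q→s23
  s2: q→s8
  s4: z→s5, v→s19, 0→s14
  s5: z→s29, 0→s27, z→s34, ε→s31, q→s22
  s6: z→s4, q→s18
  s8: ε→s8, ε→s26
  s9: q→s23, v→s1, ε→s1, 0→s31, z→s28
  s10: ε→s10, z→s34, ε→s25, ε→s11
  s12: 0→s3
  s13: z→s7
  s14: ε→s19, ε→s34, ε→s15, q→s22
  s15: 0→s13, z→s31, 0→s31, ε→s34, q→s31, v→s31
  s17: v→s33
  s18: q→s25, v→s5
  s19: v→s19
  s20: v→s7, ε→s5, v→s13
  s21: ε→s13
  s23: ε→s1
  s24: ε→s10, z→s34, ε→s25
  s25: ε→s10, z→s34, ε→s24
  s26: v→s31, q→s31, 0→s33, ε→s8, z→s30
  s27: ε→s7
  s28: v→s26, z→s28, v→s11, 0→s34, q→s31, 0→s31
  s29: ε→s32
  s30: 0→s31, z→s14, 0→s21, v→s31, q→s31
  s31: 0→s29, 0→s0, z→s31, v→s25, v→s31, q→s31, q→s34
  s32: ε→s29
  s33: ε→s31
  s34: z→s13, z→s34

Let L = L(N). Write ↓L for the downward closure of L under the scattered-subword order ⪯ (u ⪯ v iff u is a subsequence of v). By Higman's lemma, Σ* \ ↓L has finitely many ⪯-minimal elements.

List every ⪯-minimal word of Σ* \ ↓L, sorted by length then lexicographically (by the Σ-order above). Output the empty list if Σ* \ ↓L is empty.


|Q|=35, |F|=6, |δ|=84 (25 ε).
min D↑ (6 st, q0=0, F={2}): 0:v→0,z→1,q→0,0→2 1:v→3,z→1,q→2,0→2 2:v→2,z→2,q→2,0→2 3:v→2,z→4,q→2,0→2 4:v→2,z→5,q→2,0→2 5:v→2,z→2,q→2,0→2 (ε-aug+det+¬).
'0': N↓-sim [26, 16] end={s0,s10,s11,s13,s21,s22,s24,s25,s27,s29,s31,s32,…} rej; 1/1 deletions ∈↓L.
'zq': N↓-sim [26, 23, 14] end={s0,s10,s11,s13,s22,s24,s25,s27,s29,s31,s32,s34,…} rej; 2/2 del acc.
'zvv': run [26, 23, 22, 15] end={s0,s10,s11,s13,s19,s22,s24,s25,s27,s29,s31,s32,…} ∉↓L; 3/3 single-dels accept.
'zvzzz': |S_i|=[26, 23, 22, 19, 17, 14] end={s0,s10,s11,s13,s22,s24,s25,s27,s29,s31,s32,s34,…} rej; 5/5 deletions ∈↓L.
4 obstructions.

Antichain: [0, zq, zvv, zvzzz].


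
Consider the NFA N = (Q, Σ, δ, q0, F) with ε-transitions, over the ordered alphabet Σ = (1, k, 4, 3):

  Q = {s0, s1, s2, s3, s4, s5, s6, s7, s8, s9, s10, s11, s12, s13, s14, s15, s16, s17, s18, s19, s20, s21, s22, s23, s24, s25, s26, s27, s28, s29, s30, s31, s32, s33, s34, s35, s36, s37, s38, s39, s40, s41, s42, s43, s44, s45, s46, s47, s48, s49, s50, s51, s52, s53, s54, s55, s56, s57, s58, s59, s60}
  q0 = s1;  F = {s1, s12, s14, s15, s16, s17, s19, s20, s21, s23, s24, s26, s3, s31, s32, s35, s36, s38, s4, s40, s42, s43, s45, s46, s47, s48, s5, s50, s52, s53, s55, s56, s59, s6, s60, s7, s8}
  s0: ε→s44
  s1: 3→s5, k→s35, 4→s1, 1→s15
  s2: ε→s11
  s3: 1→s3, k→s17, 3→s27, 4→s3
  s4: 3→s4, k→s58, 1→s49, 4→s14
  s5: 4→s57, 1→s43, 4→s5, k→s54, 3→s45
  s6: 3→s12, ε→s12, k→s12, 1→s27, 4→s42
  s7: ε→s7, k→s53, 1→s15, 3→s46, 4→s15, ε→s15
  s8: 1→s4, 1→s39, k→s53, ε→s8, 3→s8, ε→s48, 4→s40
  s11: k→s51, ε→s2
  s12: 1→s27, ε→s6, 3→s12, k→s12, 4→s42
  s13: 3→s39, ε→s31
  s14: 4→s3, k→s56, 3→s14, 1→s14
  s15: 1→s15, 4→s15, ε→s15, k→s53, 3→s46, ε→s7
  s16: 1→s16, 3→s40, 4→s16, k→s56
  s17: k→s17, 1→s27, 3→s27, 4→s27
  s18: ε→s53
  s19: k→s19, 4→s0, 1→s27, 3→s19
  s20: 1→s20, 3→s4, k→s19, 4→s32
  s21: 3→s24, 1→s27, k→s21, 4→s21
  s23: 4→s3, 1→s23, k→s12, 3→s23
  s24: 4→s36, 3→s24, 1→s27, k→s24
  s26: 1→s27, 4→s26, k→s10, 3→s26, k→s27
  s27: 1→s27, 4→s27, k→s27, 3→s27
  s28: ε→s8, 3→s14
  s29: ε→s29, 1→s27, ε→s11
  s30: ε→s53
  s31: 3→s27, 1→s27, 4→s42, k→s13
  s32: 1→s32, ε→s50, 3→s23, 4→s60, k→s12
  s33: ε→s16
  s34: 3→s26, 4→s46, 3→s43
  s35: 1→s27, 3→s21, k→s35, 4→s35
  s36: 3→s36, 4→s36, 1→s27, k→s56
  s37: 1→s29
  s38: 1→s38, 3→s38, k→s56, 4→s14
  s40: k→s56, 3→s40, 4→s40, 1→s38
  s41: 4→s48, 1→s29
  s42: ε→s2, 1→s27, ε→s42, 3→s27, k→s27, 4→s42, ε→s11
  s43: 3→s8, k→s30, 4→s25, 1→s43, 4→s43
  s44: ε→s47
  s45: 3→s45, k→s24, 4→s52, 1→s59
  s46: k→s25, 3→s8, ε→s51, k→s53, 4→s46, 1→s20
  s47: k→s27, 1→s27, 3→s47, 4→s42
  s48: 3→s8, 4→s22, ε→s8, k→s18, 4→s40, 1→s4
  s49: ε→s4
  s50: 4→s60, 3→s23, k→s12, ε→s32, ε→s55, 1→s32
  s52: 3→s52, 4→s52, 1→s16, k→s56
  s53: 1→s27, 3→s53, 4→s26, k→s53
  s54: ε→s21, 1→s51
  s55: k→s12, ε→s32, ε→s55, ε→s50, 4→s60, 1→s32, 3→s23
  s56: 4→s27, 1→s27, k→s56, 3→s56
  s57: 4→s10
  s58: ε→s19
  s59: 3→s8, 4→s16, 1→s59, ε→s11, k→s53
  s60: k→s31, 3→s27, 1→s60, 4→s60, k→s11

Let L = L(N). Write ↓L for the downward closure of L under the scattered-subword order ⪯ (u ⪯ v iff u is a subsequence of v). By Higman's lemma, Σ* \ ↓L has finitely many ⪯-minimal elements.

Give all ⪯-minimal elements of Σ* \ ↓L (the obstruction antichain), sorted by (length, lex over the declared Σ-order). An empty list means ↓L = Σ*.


min(Σ*\↓L) = [k1, 1k4k, 334k4, 131443].

|Q|=61, |F|=37, |δ|=205 (34 ε).
min D↑ (33 st, q0=0, F={6}): 0:1→1,k→2,4→0,3→3 1:1→1,k→4,4→1,3→5 2:1→6,k→2,4→2,3→7 3:1→8,k→7,4→3,3→9 4:1→6,k→4,4→10,3→4 5:1→11,k→4,4→5,3→12 6:1→6,k→6,4→6,3→6 7:1→6,k→7,4→7,3→13 8:1→8,k→4,4→8,3→12 9:1→14,k→13,4→15,3→9 10:1→6,k→6,4→10,3→10 11:1→11,k→16,4→17,3→18 12:1→18,k→4,4→19,3→12 13:1→6,k→13,4→20,3→13 14:1→14,k→4,4→21,3→12 15:1→21,k→22,4→15,3→15 16:1→6,k→16,4→23,3→16 17:1→17,k→24,4→25,3→26 18:1→18,k→16,4→27,3→18 19:1→28,k→22,4→19,3→19 20:1→6,k→22,4→20,3→20 21:1→21,k→22,4→21,3→19 22:1→6,k→22,4→6,3→22 23:1→6,k→6,4→29,3→23 24:1→6,k→24,4→29,3→24 25:1→25,k→30,4→25,3→6 26:1→26,k→24,4→31,3→26 27:1→27,k→22,4→31,3→27 28:1→28,k→22,4→27,3→28 29:1→6,k→6,4→29,3→6 30:1→6,k→30,4→29,3→6 31:1→31,k→32,4→31,3→6 32:1→6,k→32,4→6,3→6 [Hopcroft].
'k1': |S_i|=[54, 28, 2] end={s27,s51} — reject; 2/2 single-dels accept.
'1k4k': run [54, 44, 23, 10, 3] end={s10,s27,s51} — reject; 4/4 deletions ∈↓L.
'334k4': N↓-sim [54, 50, 35, 20, 5, 1] end={s27} — reject; 5/5 single-dels accept.
'131443': N↓-sim [54, 44, 38, 28, 22, 11, 2] end={s27,s39} ∉↓L; 6/6 del acc.
4 words, ⪯-incomp.


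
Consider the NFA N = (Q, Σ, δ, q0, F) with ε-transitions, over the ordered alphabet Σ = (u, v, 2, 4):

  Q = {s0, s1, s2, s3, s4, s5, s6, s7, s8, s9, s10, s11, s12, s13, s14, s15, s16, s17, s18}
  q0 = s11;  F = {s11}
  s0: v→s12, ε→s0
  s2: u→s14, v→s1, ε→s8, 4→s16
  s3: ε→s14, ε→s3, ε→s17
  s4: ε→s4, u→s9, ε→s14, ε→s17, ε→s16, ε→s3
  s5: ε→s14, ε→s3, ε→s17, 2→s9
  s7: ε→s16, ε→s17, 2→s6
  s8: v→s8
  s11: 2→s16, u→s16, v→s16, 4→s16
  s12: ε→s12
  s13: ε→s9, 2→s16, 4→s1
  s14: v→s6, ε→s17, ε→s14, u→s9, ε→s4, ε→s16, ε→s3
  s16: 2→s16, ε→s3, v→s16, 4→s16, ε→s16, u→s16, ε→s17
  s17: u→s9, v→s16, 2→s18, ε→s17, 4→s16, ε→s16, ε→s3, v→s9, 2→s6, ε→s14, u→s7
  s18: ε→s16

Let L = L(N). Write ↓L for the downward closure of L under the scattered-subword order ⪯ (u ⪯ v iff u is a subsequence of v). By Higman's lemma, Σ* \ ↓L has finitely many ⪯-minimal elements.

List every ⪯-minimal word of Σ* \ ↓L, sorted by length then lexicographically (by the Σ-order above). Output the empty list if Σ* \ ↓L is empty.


A = [u, v, 2, 4].

|Q|=19, |F|=1, |δ|=57 (30 ε).
min D↑ (2 st, q0=0, F={1}): 0:u→1,v→1,2→1,4→1 1:u→1,v→1,2→1,4→1.
'u': N↓-sim [10, 9] end={s14,s16,s17,s18,s3,s4,s6,s7,s9} rej; 1/1 del acc.
'v': |S_i|=[10, 9] end={s14,s16,s17,s18,s3,s4,s6,s7,s9} rej; 1/1 deletions ∈↓L.
'2': N↓-sim [10, 9] end={s14,s16,s17,s18,s3,s4,s6,s7,s9} rej; 1/1 single-dels accept.
'4': run [10, 9] end={s14,s16,s17,s18,s3,s4,s6,s7,s9} — reject; 1/1 del acc.
4 minimals (antichain).


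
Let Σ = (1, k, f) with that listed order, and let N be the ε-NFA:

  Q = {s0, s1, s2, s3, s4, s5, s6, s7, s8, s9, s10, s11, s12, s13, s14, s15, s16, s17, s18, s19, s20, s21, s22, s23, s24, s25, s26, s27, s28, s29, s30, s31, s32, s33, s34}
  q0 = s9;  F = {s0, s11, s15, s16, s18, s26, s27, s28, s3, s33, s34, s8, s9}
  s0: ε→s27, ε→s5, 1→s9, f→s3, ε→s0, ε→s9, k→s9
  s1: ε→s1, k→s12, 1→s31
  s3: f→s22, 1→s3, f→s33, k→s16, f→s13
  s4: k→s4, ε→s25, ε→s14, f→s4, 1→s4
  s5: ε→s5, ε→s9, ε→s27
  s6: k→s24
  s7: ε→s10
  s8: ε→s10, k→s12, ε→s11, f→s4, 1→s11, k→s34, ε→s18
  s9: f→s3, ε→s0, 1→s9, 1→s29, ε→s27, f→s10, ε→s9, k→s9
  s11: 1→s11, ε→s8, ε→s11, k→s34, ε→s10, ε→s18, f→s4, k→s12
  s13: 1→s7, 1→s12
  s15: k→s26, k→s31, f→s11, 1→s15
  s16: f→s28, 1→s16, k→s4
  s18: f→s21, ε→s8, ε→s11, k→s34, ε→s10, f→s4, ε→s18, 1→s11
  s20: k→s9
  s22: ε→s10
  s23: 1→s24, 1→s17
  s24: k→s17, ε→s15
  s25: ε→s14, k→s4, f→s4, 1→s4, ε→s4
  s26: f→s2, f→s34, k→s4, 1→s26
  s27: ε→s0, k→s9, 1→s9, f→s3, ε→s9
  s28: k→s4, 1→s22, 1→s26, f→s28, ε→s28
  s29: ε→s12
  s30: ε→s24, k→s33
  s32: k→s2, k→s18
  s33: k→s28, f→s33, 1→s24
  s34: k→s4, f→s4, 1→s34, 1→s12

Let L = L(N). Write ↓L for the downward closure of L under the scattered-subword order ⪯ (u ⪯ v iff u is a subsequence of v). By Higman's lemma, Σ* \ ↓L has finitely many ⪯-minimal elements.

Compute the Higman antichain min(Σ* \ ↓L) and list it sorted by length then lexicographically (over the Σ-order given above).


|Q|=35, |F|=13, |δ|=102 (34 ε).
min D↑ (10 st, q0=0, F={4}): 0:1→0,k→0,f→1 1:1→1,k→2,f→3 2:1→2,k→4,f→5 3:1→6,k→5,f→3 4:1→4,k→4,f→4 5:1→7,k→4,f→5 6:1→6,k→7,f→8 7:1→7,k→4,f→9 8:1→8,k→9,f→4 9:1→9,k→4,f→4 [Hopcroft].
'fkk': N↓-sim [28, 23, 13, 3] end={s14,s25,s4} rej; 3/3 deletions ∈↓L.
'ff1ff': run [28, 23, 21, 18, 11, 4] end={s14,s21,s25,s4} — reject; 5/5 del acc.
2 words, ⪯-incomp.

A = [fkk, ff1ff].


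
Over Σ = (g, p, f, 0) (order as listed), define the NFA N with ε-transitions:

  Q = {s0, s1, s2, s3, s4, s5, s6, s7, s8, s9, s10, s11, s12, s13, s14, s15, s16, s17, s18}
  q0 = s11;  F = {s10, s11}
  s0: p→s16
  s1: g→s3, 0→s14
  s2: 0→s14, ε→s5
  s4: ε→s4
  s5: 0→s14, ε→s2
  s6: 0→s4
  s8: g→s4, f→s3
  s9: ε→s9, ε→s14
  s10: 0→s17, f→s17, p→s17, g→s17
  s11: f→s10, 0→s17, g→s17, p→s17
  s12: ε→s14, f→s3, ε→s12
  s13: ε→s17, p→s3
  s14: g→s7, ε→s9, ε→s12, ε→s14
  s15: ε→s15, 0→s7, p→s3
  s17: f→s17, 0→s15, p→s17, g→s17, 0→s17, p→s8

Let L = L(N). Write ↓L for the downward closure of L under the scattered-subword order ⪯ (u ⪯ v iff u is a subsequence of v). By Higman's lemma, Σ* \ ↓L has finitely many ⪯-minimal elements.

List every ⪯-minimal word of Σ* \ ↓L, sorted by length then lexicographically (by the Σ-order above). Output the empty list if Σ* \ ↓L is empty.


A = [g, p, 0, ff].

|Q|=19, |F|=2, |δ|=39 (12 ε).
min D↑ (3 st, q0=0, F={1}): 0:g→1,p→1,f→2,0→1 1:g→1,p→1,f→1,0→1 2:g→1,p→1,f→1,0→1.
'g': |S_i|=[8, 6] end={s15,s17,s3,s4,s7,s8} rej; 1/1 del acc.
'p': run [8, 6] end={s15,s17,s3,s4,s7,s8} — reject; 1/1 single-dels accept.
'0': N↓-sim [8, 6] end={s15,s17,s3,s4,s7,s8} ∉↓L; 1/1 single-dels accept.
'ff': run [8, 7, 6] end={s15,s17,s3,s4,s7,s8} rej; 2/2 single-dels accept.
4 minimals (antichain).


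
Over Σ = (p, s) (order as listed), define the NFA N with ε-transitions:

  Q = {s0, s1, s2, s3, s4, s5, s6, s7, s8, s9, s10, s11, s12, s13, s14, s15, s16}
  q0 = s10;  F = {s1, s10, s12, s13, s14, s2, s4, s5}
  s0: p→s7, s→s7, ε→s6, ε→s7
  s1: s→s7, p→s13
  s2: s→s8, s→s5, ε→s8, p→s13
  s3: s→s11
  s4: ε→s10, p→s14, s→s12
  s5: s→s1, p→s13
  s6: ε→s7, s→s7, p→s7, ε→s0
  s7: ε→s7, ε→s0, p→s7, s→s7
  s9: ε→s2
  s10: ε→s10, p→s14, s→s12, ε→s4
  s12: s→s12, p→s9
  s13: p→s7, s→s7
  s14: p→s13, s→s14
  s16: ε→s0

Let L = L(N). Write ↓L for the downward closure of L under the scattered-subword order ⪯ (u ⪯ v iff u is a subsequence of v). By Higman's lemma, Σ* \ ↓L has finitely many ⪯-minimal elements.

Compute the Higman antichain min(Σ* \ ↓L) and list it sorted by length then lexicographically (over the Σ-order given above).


min(Σ*\↓L) = [ppp, pps, spsss].

|Q|=17, |F|=8, |δ|=36 (12 ε).
min D↑ (8 st, q0=0, F={5}): 0:p→1,s→2 1:p→3,s→1 2:p→4,s→2 3:p→5,s→5 4:p→3,s→6 5:p→5,s→5 6:p→3,s→7 7:p→3,s→5.
'ppp': |S_i|=[13, 10, 4, 3] end={s0,s6,s7} ∉↓L; 3/3 deletions ∈↓L.
'pps': run [13, 10, 4, 3] end={s0,s6,s7} rej; 3/3 del acc.
'spsss': run [13, 11, 9, 7, 5, 3] end={s0,s6,s7} rej; 5/5 deletions ∈↓L.
3 minimals (antichain).


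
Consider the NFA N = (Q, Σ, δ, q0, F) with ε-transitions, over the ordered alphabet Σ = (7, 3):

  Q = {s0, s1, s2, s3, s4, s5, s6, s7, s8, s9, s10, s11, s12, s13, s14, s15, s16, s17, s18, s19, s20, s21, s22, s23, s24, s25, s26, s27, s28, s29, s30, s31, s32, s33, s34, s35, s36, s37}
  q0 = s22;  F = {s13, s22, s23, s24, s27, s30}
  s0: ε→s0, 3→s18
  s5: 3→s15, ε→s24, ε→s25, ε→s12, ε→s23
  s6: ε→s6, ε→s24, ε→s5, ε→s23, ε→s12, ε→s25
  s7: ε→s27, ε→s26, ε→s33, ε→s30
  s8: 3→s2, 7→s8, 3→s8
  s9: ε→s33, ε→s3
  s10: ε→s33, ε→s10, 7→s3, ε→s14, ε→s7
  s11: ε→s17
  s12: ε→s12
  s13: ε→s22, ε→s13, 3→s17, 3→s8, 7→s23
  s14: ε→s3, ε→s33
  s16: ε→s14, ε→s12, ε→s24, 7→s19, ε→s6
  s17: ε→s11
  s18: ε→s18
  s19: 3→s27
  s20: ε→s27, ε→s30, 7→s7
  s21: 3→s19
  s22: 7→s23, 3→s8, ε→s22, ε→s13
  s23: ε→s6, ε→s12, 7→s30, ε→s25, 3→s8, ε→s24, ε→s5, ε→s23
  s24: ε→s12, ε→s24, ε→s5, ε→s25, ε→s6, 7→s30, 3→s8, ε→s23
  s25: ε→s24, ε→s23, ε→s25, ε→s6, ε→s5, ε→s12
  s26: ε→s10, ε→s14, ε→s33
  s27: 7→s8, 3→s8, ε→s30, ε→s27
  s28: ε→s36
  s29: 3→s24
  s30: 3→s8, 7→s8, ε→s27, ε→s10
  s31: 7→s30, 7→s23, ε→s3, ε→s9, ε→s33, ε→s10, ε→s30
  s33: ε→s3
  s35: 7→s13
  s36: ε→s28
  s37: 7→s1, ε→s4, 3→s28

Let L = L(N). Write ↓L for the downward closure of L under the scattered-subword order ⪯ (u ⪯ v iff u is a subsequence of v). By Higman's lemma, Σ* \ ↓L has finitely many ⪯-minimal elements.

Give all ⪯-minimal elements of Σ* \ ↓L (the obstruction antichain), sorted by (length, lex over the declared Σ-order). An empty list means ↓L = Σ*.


|Q|=38, |F|=6, |δ|=100 (71 ε).
min D↑ (4 st, q0=0, F={2}): 0:7→1,3→2 1:7→3,3→2 2:7→2,3→2 3:7→2,3→2 (ε-aug+det+¬).
'3': run [21, 5] end={s11,s15,s17,s2,s8} ∉↓L; 1/1 single-dels accept.
'777': run [21, 17, 10, 3] end={s2,s3,s8} ∉↓L; 3/3 single-dels accept.
2 obstructions.

min(Σ*\↓L) = [3, 777].


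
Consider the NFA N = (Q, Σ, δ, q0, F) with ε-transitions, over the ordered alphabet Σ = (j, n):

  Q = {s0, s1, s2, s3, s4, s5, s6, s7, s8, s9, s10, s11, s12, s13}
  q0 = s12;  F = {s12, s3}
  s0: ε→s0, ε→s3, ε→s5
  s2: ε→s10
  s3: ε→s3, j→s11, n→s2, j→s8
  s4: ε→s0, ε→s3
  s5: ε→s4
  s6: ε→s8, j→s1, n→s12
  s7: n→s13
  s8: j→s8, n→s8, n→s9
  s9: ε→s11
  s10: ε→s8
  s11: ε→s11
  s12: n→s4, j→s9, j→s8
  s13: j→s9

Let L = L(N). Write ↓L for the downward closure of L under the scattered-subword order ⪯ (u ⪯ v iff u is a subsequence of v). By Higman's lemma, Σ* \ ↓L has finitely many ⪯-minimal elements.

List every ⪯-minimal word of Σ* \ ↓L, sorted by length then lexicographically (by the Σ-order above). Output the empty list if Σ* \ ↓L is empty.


min(Σ*\↓L) = [j, nn].

|Q|=14, |F|=2, |δ|=25 (12 ε).
min D↑ (3 st, q0=0, F={1}): 0:j→1,n→2 1:j→1,n→1 2:j→1,n→1 [Hopcroft].
'j': run [10, 3] end={s11,s8,s9} — reject; 1/1 del acc.
'nn': run [10, 9, 5] end={s10,s11,s2,s8,s9} rej; 2/2 del acc.
2 words, ⪯-incomp.


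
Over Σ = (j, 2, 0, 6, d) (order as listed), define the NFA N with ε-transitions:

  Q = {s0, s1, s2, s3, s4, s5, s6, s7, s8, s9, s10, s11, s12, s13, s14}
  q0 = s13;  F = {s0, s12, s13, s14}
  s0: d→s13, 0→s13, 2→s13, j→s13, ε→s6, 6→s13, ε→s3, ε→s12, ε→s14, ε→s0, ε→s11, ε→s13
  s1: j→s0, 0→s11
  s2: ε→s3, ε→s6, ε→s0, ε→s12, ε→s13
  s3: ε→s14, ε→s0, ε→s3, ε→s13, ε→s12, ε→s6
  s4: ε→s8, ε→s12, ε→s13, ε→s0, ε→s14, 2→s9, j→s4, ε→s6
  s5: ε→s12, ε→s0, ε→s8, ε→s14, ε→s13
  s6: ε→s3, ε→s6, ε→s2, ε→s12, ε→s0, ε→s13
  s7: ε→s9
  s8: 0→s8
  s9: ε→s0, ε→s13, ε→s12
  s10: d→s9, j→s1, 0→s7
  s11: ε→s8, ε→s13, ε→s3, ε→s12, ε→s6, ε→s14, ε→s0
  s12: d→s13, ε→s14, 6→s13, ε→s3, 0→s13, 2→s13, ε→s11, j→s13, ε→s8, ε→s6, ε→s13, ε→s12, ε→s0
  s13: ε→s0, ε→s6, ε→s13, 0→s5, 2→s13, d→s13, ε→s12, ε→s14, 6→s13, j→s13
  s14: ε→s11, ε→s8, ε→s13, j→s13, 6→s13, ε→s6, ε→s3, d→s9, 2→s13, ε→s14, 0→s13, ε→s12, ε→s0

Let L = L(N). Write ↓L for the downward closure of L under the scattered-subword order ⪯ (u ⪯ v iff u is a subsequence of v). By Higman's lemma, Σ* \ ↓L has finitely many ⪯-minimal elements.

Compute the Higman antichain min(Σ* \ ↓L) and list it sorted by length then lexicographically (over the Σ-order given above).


|Q|=15, |F|=4, |δ|=95 (67 ε).
min D↑ (1 st, q0=0, F={}): 0:j→0,2→0,0→0,6→0,d→0.
L(D↑) = ∅; no obstructions.

min(Σ*\↓L) = [].


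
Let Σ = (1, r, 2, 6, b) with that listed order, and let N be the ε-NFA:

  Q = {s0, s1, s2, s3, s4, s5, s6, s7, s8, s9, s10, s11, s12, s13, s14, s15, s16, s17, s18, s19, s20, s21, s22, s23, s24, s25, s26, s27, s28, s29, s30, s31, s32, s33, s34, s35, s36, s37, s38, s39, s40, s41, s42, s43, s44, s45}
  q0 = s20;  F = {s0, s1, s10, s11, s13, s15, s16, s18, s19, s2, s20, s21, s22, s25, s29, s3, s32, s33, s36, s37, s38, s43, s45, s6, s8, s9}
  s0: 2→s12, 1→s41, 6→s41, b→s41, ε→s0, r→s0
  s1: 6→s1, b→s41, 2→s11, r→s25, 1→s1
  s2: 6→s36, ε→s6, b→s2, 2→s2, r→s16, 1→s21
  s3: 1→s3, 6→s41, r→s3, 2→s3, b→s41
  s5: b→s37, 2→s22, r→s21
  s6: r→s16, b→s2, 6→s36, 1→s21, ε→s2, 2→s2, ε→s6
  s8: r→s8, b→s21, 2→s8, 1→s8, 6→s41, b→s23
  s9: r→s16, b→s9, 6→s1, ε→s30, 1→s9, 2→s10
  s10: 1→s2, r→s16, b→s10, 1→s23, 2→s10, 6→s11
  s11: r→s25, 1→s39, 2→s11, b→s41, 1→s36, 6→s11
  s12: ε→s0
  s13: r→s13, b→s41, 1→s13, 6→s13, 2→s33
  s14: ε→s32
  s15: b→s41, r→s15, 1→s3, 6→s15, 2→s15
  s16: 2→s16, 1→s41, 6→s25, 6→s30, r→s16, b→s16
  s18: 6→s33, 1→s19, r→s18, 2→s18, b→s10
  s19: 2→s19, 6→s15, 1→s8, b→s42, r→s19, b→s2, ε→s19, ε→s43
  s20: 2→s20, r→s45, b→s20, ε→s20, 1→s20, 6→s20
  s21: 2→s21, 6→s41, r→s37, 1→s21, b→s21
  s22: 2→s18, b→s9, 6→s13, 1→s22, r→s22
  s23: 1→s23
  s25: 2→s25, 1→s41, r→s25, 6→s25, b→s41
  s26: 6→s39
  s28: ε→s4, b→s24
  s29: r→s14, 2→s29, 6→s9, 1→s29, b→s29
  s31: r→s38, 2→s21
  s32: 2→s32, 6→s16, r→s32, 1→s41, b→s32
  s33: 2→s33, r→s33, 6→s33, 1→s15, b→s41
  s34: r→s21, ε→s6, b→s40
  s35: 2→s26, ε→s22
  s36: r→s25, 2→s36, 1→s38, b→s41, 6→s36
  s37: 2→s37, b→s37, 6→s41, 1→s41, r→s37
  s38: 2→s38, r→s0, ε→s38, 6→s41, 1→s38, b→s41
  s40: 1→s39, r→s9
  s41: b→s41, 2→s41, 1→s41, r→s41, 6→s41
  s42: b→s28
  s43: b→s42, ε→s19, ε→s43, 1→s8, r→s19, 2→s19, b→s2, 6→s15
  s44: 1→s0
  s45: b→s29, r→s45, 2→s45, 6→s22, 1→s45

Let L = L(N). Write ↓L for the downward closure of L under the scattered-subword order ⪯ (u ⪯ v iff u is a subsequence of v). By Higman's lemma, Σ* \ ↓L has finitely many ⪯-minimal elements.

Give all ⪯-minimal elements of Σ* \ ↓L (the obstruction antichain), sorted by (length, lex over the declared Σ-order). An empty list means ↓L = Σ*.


A = [r66b, rbr1, r62116].

|Q|=46, |F|=26, |δ|=172 (16 ε).
min D↑ (25 st, q0=0, F={11}): 0:1→0,r→1,2→0,6→0,b→0 1:1→1,r→1,2→1,6→2,b→3 2:1→2,r→2,2→4,6→5,b→6 3:1→3,r→7,2→3,6→6,b→3 4:1→8,r→4,2→4,6→9,b→10 5:1→5,r→5,2→9,6→5,b→11 6:1→6,r→12,2→10,6→13,b→6 7:1→11,r→7,2→7,6→12,b→7 8:1→14,r→8,2→8,6→15,b→16 9:1→15,r→9,2→9,6→9,b→11 10:1→16,r→12,2→10,6→17,b→10 11:1→11,r→11,2→11,6→11,b→11 12:1→11,r→12,2→12,6→18,b→12 13:1→13,r→18,2→17,6→13,b→11 14:1→14,r→14,2→14,6→11,b→19 15:1→20,r→15,2→15,6→15,b→11 16:1→19,r→12,2→16,6→21,b→16 17:1→21,r→18,2→17,6→17,b→11 18:1→11,r→18,2→18,6→18,b→11 19:1→19,r→22,2→19,6→11,b→19 20:1→20,r→20,2→20,6→11,b→11 21:1→23,r→18,2→21,6→21,b→11 22:1→11,r→22,2→22,6→11,b→22 23:1→23,r→24,2→23,6→11,b→11 24:1→11,r→24,2→24,6→11,b→11 (ε-aug+det+¬).
'r66b': run [36, 35, 31, 14, 1] end={s41} — reject; 4/4 deletions ∈↓L.
'rbr1': |S_i|=[36, 35, 25, 9, 1] end={s41} rej; 4/4 del acc.
'r62116': run [36, 35, 31, 27, 23, 9, 1] end={s41} ∉↓L; 6/6 del acc.
3 minimals (antichain).


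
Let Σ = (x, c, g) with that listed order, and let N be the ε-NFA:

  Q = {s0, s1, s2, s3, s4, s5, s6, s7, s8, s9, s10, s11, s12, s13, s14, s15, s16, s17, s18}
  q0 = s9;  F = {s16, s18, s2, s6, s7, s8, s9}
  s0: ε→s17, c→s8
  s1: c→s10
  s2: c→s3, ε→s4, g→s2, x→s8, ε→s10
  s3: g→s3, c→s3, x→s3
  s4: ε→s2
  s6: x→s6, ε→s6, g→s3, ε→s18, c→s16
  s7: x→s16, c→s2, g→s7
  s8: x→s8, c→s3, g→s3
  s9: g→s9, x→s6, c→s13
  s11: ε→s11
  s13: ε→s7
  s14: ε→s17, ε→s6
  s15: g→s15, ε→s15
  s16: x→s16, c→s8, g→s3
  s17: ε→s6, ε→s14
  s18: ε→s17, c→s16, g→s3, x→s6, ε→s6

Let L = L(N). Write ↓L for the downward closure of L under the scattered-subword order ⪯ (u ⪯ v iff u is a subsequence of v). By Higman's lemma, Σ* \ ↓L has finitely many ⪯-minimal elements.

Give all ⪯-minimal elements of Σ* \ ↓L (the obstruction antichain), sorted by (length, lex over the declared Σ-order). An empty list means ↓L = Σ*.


A = [xg, ccc].

|Q|=19, |F|=7, |δ|=42 (15 ε).
min D↑ (7 st, q0=0, F={4}): 0:x→1,c→2,g→0 1:x→1,c→3,g→4 2:x→3,c→5,g→2 3:x→3,c→6,g→4 4:x→4,c→4,g→4 5:x→6,c→4,g→5 6:x→6,c→4,g→4 [Hopcroft].
'xg': |S_i|=[13, 7, 1] end={s3} ∉↓L; 2/2 single-dels accept.
'ccc': N↓-sim [13, 8, 5, 1] end={s3} rej; 3/3 del acc.
2 obstructions.


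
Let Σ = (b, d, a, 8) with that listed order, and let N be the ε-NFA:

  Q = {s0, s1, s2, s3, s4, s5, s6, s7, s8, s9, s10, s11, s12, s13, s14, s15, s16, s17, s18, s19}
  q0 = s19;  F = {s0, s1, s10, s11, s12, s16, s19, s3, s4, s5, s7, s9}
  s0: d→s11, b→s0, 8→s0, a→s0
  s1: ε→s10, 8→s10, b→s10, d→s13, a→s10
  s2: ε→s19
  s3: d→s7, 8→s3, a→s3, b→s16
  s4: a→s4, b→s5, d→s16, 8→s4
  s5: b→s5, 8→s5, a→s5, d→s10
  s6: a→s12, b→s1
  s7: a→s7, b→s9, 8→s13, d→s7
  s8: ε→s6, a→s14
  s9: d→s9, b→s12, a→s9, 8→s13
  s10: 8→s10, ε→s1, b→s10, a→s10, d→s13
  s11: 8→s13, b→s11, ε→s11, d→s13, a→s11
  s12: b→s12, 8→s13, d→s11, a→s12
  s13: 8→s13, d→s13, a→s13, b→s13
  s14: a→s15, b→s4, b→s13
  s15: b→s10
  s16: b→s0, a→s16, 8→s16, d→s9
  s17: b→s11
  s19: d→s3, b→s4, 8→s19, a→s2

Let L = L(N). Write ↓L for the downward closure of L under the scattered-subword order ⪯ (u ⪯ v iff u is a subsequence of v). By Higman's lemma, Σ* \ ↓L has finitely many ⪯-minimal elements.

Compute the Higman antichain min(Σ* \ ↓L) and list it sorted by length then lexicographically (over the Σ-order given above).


A = [dd8, bbdd].

|Q|=20, |F|=12, |δ|=65 (5 ε).
min D↑ (12 st, q0=0, F={9}): 0:b→1,d→2,a→0,8→0 1:b→3,d→4,a→1,8→1 2:b→4,d→5,a→2,8→2 3:b→3,d→6,a→3,8→3 4:b→7,d→8,a→4,8→4 5:b→8,d→5,a→5,8→9 6:b→6,d→9,a→6,8→6 7:b→7,d→10,a→7,8→7 8:b→11,d→8,a→8,8→9 9:b→9,d→9,a→9,8→9 10:b→10,d→9,a→10,8→9 11:b→11,d→10,a→11,8→9.
'dd8': |S_i|=[14, 10, 5, 1] end={s13} ∉↓L; 3/3 del acc.
'bbdd': |S_i|=[14, 10, 7, 4, 1] end={s13} — reject; 4/4 deletions ∈↓L.
2 minimals (antichain).


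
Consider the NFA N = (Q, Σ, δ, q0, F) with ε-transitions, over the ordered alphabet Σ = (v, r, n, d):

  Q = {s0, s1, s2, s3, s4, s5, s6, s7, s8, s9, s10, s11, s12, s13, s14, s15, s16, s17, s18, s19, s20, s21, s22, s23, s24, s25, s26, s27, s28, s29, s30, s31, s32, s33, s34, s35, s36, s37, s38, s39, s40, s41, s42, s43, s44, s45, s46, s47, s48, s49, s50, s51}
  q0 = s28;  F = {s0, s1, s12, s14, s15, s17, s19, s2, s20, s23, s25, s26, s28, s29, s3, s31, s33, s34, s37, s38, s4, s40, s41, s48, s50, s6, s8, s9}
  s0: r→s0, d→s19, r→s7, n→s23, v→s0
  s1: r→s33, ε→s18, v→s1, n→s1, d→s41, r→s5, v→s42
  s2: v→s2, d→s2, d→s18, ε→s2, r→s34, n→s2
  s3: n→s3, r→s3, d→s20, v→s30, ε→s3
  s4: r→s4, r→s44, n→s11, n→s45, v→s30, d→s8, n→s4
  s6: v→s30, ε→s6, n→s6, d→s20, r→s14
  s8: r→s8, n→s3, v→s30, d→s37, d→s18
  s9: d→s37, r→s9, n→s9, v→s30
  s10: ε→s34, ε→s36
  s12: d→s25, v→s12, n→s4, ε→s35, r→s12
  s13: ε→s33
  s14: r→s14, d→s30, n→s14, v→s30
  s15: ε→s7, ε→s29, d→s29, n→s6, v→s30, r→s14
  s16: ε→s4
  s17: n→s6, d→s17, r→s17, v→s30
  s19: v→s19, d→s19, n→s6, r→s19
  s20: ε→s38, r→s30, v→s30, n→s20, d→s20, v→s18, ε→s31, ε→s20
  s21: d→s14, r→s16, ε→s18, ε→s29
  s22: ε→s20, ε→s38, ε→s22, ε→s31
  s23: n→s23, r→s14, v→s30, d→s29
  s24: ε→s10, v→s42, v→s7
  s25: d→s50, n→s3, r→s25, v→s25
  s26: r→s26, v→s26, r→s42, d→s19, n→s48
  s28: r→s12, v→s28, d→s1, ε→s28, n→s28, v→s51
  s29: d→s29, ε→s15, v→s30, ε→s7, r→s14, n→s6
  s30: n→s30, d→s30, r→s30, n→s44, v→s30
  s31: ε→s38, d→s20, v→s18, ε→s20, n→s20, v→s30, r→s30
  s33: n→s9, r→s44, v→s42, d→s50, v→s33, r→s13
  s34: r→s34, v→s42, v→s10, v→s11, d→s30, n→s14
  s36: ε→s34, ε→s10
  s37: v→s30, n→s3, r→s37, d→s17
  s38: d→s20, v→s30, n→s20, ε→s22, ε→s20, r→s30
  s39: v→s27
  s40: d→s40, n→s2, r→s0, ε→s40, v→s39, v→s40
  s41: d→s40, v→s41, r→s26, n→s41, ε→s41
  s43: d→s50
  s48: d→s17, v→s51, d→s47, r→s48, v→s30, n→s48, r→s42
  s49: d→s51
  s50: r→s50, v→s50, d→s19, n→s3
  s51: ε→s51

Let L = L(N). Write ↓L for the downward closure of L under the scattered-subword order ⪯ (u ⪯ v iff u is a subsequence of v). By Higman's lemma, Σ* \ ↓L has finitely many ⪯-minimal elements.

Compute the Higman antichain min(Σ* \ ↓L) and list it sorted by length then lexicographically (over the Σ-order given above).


Antichain: [rnv, rdndr, dddnrd].

|Q|=52, |F|=28, |δ|=177 (33 ε).
min D↑ (26 st, q0=0, F={7}): 0:v→0,r→1,n→0,d→2 1:v→1,r→1,n→3,d→4 2:v→2,r→5,n→2,d→6 3:v→7,r→3,n→3,d→8 4:v→4,r→4,n→9,d→10 5:v→5,r→5,n→11,d→10 6:v→6,r→12,n→6,d→13 7:v→7,r→7,n→7,d→7 8:v→7,r→8,n→9,d→14 9:v→7,r→9,n→9,d→15 10:v→10,r→10,n→9,d→16 11:v→7,r→11,n→11,d→14 12:v→12,r→12,n→17,d→16 13:v→13,r→18,n→19,d→13 14:v→7,r→14,n→9,d→20 15:v→7,r→7,n→15,d→15 16:v→16,r→16,n→21,d→16 17:v→7,r→17,n→17,d→20 18:v→18,r→18,n→22,d→16 19:v→19,r→23,n→19,d→19 20:v→7,r→20,n→21,d→20 21:v→7,r→24,n→21,d→15 22:v→7,r→24,n→22,d→25 23:v→23,r→23,n→24,d→7 24:v→7,r→24,n→24,d→7 25:v→7,r→24,n→21,d→25.
'rnv': run [45, 38, 25, 4] end={s18,s30,s44,s51} ∉↓L; 3/3 deletions ∈↓L.
'rdndr': run [45, 38, 20, 10, 7, 2] end={s30,s44} ∉↓L; 5/5 single-dels accept.
'dddnrd': run [45, 40, 33, 26, 19, 8, 2] end={s30,s44} rej; 6/6 deletions ∈↓L.
3 minimals (antichain).


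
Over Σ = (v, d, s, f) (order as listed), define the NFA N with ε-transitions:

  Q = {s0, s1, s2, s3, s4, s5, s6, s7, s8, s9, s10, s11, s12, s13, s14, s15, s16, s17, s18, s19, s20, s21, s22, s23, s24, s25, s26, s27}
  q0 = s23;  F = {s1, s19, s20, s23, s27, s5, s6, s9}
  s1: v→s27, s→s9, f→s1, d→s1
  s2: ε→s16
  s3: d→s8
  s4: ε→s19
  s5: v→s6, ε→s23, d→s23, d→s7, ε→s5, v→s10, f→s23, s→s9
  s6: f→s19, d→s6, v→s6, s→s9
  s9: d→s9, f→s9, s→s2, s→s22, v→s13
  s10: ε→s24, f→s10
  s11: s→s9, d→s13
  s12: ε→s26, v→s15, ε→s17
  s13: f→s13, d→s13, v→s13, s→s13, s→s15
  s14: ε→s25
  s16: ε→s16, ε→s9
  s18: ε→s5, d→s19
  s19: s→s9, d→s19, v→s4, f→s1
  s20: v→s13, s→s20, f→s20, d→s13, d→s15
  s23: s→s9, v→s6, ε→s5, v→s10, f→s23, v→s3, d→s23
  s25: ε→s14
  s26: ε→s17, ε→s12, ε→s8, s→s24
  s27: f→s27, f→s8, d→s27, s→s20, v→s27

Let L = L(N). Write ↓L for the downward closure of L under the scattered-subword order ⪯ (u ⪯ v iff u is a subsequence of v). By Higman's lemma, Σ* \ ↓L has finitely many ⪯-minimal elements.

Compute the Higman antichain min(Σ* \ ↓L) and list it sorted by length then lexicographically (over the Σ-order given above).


|Q|=28, |F|=8, |δ|=67 (16 ε).
min D↑ (8 st, q0=0, F={4}): 0:v→1,d→0,s→2,f→0 1:v→1,d→1,s→2,f→3 2:v→4,d→2,s→2,f→2 3:v→3,d→3,s→2,f→5 4:v→4,d→4,s→4,f→4 5:v→6,d→5,s→2,f→5 6:v→6,d→6,s→7,f→6 7:v→4,d→4,s→7,f→7 (ε-aug+det+¬).
'sv': |S_i|=[19, 7, 2] end={s13,s15} — reject; 2/2 deletions ∈↓L.
'vffvsd': |S_i|=[19, 16, 14, 12, 5, 3, 2] end={s13,s15} ∉↓L; 6/6 single-dels accept.
2 words, ⪯-incomp.

min(Σ*\↓L) = [sv, vffvsd].


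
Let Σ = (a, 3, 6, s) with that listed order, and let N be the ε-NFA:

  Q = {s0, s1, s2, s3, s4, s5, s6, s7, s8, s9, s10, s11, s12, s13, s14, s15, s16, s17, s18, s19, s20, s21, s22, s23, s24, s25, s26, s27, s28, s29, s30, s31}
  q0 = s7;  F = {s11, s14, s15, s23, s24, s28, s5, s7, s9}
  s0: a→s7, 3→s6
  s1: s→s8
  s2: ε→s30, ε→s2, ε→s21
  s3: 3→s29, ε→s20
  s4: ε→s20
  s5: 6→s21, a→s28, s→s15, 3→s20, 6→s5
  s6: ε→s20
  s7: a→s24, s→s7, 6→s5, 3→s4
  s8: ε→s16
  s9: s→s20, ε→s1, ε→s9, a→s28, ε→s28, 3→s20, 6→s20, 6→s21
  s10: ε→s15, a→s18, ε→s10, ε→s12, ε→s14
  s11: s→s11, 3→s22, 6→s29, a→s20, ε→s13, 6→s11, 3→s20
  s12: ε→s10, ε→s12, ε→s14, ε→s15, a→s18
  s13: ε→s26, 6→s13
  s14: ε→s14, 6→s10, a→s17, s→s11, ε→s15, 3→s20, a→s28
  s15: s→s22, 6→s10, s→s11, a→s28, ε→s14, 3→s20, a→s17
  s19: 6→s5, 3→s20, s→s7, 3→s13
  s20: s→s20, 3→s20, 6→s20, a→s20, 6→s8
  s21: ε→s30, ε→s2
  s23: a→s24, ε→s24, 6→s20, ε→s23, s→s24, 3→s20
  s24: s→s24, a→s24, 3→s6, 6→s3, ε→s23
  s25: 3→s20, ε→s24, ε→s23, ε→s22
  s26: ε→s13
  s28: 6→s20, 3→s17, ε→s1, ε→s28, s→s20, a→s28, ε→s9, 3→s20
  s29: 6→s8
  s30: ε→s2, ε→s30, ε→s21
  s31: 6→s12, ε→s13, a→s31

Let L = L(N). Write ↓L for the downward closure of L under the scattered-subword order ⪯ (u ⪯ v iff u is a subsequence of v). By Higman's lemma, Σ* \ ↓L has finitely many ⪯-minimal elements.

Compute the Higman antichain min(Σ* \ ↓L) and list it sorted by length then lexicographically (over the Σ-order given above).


Antichain: [3, a6, 6as, 6ssa].

|Q|=32, |F|=9, |δ|=103 (39 ε).
min D↑ (7 st, q0=0, F={2}): 0:a→1,3→2,6→3,s→0 1:a→1,3→2,6→2,s→1 2:a→2,3→2,6→2,s→2 3:a→4,3→2,6→3,s→5 4:a→4,3→2,6→2,s→2 5:a→4,3→2,6→5,s→6 6:a→2,3→2,6→6,s→6 (ε-aug+det+¬).
'3': |S_i|=[27, 8] end={s16,s17,s20,s22,s29,s4,s6,s8} rej; 1/1 deletions ∈↓L.
'a6': N↓-sim [27, 16, 8] end={s16,s2,s20,s21,s29,s3,s30,s8} — reject; 2/2 deletions ∈↓L.
'6as': |S_i|=[27, 22, 11, 3] end={s16,s20,s8} — reject; 3/3 deletions ∈↓L.
'6ssa': |S_i|=[27, 22, 20, 8, 3] end={s16,s20,s8} ∉↓L; 4/4 del acc.
4 words, ⪯-incomp.


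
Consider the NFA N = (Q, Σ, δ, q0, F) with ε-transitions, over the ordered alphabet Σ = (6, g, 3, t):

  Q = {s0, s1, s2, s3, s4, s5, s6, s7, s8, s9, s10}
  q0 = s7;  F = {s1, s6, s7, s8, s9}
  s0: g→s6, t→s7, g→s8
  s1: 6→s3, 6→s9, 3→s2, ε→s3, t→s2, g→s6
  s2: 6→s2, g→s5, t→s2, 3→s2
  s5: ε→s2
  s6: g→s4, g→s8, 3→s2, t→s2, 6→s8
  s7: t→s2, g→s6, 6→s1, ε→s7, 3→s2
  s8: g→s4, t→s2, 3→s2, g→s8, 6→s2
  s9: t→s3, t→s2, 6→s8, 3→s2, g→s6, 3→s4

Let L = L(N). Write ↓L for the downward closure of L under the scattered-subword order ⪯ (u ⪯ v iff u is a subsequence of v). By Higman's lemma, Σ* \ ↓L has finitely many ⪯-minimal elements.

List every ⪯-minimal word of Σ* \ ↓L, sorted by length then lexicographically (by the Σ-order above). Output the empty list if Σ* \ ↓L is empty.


|Q|=11, |F|=5, |δ|=35 (3 ε).
min D↑ (6 st, q0=0, F={3}): 0:6→1,g→2,3→3,t→3 1:6→4,g→2,3→3,t→3 2:6→5,g→5,3→3,t→3 3:6→3,g→3,3→3,t→3 4:6→5,g→2,3→3,t→3 5:6→3,g→5,3→3,t→3.
'3': |S_i|=[9, 3] end={s2,s4,s5} — reject; 1/1 del acc.
't': run [9, 3] end={s2,s3,s5} rej; 1/1 single-dels accept.
'g66': run [9, 5, 4, 2] end={s2,s5} — reject; 3/3 single-dels accept.
'gg6': |S_i|=[9, 5, 4, 2] end={s2,s5} ∉↓L; 3/3 deletions ∈↓L.
'6666': run [9, 8, 7, 4, 2] end={s2,s5} rej; 4/4 deletions ∈↓L.
5 words, ⪯-incomp.

Antichain: [3, t, g66, gg6, 6666].


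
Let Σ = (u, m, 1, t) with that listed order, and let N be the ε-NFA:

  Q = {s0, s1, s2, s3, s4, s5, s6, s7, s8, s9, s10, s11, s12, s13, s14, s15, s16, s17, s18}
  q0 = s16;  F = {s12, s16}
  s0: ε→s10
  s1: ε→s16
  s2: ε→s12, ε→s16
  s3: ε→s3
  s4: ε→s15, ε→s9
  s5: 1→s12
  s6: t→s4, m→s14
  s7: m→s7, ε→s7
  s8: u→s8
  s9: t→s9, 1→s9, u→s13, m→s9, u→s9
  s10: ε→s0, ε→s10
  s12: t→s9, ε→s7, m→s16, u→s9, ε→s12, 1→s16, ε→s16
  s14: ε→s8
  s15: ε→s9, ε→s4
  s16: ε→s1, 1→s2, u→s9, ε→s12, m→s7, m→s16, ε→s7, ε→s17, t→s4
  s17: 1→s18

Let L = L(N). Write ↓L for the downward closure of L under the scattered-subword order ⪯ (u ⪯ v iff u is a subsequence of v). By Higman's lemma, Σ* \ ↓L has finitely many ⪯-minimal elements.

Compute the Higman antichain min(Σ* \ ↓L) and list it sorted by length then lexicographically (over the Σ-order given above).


|Q|=19, |F|=2, |δ|=40 (20 ε).
min D↑ (2 st, q0=0, F={1}): 0:u→1,m→0,1→0,t→1 1:u→1,m→1,1→1,t→1 (ε-aug+det+¬).
'u': N↓-sim [11, 2] end={s13,s9} ∉↓L; 1/1 deletions ∈↓L.
't': run [11, 4] end={s13,s15,s4,s9} — reject; 1/1 single-dels accept.
2 minimals (antichain).

Antichain: [u, t].


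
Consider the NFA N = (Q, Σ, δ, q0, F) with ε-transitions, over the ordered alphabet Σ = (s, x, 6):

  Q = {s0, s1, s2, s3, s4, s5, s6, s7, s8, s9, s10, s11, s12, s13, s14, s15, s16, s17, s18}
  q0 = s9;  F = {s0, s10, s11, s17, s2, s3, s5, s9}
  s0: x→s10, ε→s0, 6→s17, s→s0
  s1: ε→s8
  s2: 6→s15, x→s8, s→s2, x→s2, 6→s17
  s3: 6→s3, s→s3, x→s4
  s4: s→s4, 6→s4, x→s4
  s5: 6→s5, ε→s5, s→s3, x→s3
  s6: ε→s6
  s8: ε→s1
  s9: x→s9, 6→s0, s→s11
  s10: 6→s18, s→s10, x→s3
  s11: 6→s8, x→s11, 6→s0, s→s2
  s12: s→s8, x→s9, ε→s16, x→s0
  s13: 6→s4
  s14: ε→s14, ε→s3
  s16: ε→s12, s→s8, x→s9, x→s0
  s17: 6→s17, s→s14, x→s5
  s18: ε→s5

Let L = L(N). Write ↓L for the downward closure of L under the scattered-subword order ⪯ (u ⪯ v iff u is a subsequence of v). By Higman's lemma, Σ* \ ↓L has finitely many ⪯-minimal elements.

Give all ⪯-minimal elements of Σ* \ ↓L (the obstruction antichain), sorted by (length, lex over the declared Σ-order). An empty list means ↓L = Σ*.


min(Σ*\↓L) = [6xxx, 66sx, ss6sx].

|Q|=19, |F|=8, |δ|=47 (10 ε).
min D↑ (9 st, q0=0, F={8}): 0:s→1,x→0,6→2 1:s→3,x→1,6→2 2:s→2,x→4,6→5 3:s→3,x→3,6→5 4:s→4,x→6,6→7 5:s→6,x→7,6→5 6:s→6,x→8,6→6 7:s→6,x→6,6→7 8:s→8,x→8,6→8.
'6xxx': |S_i|=[14, 11, 5, 2, 1] end={s4} ∉↓L; 4/4 single-dels accept.
'66sx': |S_i|=[14, 11, 6, 3, 1] end={s4} ∉↓L; 4/4 del acc.
'ss6sx': N↓-sim [14, 13, 12, 7, 3, 1] end={s4} — reject; 5/5 deletions ∈↓L.
3 obstructions.


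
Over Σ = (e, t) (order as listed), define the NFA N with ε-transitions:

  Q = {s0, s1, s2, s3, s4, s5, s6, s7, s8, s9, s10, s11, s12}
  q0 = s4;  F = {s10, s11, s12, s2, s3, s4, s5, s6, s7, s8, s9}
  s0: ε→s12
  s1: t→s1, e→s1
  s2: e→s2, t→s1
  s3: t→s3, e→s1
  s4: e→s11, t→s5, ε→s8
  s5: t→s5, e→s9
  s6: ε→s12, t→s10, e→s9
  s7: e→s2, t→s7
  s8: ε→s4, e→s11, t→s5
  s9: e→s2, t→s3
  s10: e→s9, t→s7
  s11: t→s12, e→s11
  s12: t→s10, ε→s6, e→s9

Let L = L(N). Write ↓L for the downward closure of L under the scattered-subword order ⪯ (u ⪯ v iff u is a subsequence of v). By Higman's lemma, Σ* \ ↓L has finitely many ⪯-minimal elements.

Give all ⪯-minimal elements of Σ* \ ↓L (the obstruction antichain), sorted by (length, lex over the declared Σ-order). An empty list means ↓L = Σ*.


Antichain: [teet, tete, etttet].

|Q|=13, |F|=11, |δ|=29 (5 ε).
min D↑ (10 st, q0=0, F={9}): 0:e→1,t→2 1:e→1,t→3 2:e→4,t→2 3:e→4,t→5 4:e→6,t→7 5:e→4,t→8 6:e→6,t→9 7:e→9,t→7 8:e→6,t→8 9:e→9,t→9 [Hopcroft].
'teet': |S_i|=[12, 9, 4, 2, 1] end={s1} — reject; 4/4 deletions ∈↓L.
'tete': N↓-sim [12, 9, 4, 2, 1] end={s1} ∉↓L; 4/4 deletions ∈↓L.
'etttet': N↓-sim [12, 9, 8, 6, 4, 2, 1] end={s1} — reject; 6/6 single-dels accept.
3 minimals (antichain).


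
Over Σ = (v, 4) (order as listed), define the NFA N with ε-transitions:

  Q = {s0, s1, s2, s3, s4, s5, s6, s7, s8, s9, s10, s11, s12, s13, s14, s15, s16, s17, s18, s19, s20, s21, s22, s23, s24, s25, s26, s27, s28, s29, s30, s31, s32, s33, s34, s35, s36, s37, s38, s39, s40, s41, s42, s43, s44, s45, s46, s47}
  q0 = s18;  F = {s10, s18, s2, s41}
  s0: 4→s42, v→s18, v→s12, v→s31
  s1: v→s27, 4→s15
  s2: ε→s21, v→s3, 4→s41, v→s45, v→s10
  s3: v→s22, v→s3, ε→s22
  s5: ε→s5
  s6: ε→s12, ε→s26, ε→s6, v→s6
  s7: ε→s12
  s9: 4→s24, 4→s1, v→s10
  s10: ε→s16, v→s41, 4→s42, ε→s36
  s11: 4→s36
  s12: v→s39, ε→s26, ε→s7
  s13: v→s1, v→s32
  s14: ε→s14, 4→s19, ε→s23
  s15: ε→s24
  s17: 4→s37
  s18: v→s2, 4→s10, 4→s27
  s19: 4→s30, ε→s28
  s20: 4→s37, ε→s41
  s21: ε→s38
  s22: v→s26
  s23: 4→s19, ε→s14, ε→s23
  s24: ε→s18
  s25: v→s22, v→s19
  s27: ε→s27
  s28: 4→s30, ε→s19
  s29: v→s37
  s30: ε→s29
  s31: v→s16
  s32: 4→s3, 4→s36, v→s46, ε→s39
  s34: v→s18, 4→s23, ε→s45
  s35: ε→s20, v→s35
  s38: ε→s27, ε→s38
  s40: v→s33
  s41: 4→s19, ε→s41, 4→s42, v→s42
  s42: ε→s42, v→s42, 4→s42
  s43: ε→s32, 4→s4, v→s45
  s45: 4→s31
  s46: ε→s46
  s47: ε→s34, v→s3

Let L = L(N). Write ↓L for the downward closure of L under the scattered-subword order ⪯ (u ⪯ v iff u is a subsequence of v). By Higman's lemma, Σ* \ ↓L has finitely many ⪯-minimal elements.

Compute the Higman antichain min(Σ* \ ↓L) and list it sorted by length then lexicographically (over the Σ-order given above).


|Q|=48, |F|=4, |δ|=85 (33 ε).
min D↑ (5 st, q0=0, F={4}): 0:v→1,4→2 1:v→2,4→3 2:v→3,4→4 3:v→4,4→4 4:v→4,4→4.
'44': N↓-sim [20, 12, 6] end={s19,s28,s29,s30,s37,s42} — reject; 2/2 del acc.
'vv4': |S_i|=[20, 19, 15, 8] end={s16,s19,s28,s29,s30,s31,s37,s42} — reject; 3/3 deletions ∈↓L.
'v4v': run [20, 19, 9, 3] end={s16,s37,s42} — reject; 3/3 single-dels accept.
'4vv': run [20, 12, 8, 2] end={s37,s42} rej; 3/3 single-dels accept.
'vvvv': run [20, 19, 15, 11, 5] end={s22,s26,s3,s37,s42} — reject; 4/4 del acc.
5 minimals (antichain).

A = [44, vv4, v4v, 4vv, vvvv].
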